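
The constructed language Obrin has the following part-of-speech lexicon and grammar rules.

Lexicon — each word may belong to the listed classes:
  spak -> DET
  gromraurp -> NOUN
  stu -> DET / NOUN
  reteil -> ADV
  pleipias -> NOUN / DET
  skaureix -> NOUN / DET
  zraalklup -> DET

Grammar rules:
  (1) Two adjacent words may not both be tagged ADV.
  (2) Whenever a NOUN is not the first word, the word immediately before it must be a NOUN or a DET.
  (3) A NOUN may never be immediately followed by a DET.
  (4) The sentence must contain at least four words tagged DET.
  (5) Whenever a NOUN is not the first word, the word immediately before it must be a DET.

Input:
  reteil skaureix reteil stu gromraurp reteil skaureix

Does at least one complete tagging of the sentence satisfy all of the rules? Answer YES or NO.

NO

Candidates per position — 1:reteil {ADV}; 2:skaureix {NOUN,DET}; 3:reteil {ADV}; 4:stu {DET,NOUN}; 5:gromraurp {NOUN}; 6:reteil {ADV}; 7:skaureix {NOUN,DET}.
Rule 4 cannot be satisfied by any choice of tags from the lexicon.
So there is no consistent tagging.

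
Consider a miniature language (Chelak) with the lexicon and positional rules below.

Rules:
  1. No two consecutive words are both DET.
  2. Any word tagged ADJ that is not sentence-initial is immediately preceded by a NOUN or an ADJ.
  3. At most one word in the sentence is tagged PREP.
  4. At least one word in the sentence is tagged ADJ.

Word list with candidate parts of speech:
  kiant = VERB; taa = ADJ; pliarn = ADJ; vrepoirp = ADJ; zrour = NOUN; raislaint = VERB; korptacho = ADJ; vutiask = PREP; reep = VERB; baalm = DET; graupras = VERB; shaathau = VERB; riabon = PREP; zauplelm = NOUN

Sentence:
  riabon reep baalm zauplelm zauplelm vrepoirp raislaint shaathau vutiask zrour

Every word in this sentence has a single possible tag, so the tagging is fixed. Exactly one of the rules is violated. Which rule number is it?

3

Fixed tagging: PREP VERB DET NOUN NOUN ADJ VERB VERB PREP NOUN.
Checking each rule: R1 holds, R2 holds, R3 violated, R4 holds.
Only rule 3 fails.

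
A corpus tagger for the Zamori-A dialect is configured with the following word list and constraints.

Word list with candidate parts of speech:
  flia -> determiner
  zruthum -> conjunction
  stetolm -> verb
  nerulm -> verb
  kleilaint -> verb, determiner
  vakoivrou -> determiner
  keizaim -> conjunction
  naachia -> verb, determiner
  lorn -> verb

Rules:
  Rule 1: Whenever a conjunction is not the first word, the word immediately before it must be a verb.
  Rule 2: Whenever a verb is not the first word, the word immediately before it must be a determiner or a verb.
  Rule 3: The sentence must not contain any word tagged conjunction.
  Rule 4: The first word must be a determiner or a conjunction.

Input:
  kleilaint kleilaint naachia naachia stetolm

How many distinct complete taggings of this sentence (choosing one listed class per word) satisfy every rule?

Candidates per position — 1:kleilaint {verb,determiner}; 2:kleilaint {verb,determiner}; 3:naachia {verb,determiner}; 4:naachia {verb,determiner}; 5:stetolm {verb}.
There are 16 candidate sequences in total.
Checking each against the rules leaves 8 sequences.
Count = 8.

8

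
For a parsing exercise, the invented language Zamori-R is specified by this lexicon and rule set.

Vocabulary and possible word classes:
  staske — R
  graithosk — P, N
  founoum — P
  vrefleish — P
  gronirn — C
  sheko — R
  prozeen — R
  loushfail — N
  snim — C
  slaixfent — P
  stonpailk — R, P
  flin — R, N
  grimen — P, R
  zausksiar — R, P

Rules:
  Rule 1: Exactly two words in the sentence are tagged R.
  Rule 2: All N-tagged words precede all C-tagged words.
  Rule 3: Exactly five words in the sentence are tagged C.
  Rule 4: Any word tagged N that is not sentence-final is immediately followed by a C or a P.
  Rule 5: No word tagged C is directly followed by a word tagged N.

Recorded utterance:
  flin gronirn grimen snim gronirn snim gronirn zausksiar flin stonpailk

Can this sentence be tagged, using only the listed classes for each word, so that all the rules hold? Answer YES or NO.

Candidates per position — 1:flin {R,N}; 2:gronirn {C}; 3:grimen {P,R}; 4:snim {C}; 5:gronirn {C}; 6:snim {C}; 7:gronirn {C}; 8:zausksiar {R,P}; 9:flin {R,N}; 10:stonpailk {R,P}.
One satisfying assignment: N C P C C C C P R R.
Rule-by-rule: rule 1 ✓; rule 2 ✓; rule 3 ✓; rule 4 ✓; rule 5 ✓.

YES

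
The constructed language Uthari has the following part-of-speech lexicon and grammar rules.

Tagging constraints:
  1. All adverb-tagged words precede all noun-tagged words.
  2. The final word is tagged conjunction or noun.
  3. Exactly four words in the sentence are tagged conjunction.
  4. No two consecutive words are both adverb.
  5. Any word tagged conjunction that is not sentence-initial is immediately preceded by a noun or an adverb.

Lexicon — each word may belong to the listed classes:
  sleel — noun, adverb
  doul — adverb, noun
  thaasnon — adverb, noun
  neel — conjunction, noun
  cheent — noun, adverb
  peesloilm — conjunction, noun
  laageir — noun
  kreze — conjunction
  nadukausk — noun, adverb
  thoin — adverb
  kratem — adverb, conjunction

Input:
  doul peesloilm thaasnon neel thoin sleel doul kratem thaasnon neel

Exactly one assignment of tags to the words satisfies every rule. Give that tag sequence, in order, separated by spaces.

adverb conjunction adverb conjunction adverb noun noun conjunction noun conjunction

Candidates per position — 1:doul {adverb,noun}; 2:peesloilm {conjunction,noun}; 3:thaasnon {adverb,noun}; 4:neel {conjunction,noun}; 5:thoin {adverb}; 6:sleel {noun,adverb}; 7:doul {adverb,noun}; 8:kratem {adverb,conjunction}; 9:thaasnon {adverb,noun}; 10:neel {conjunction,noun}.
Position 1: tagging it noun would leave rule 1 unsatisfiable, so it must be adverb.
Position 2: tagging it noun would leave rule 1 unsatisfiable, so it must be conjunction.
Position 3: tagging it noun would leave rule 1 unsatisfiable, so it must be adverb.
Position 4: tagging it noun would leave rule 1 unsatisfiable, so it must be conjunction.
Position 6: tagging it adverb would leave rule 4 unsatisfiable, so it must be noun.
Position 7: tagging it adverb would leave rule 1 unsatisfiable, so it must be noun.
Position 8: tagging it adverb would leave rule 1 unsatisfiable, so it must be conjunction.
Position 9: tagging it adverb would leave rule 1 unsatisfiable, so it must be noun.
Position 10: tagging it noun would leave rule 3 unsatisfiable, so it must be conjunction.
So the tagging must be: adverb conjunction adverb conjunction adverb noun noun conjunction noun conjunction.
Verifying each rule — rule 1 satisfied; rule 2 satisfied; rule 3 satisfied; rule 4 satisfied; rule 5 satisfied.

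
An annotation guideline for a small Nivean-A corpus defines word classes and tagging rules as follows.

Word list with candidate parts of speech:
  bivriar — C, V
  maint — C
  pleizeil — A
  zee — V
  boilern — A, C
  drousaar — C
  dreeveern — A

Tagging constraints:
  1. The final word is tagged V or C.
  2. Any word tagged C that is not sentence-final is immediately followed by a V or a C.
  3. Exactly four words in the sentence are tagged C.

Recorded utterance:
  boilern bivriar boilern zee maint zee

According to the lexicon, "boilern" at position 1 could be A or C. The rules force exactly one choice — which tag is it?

Candidates per position — 1:boilern {A,C}; 2:bivriar {C,V}; 3:boilern {A,C}; 4:zee {V}; 5:maint {C}; 6:zee {V}.
At position 1, choosing A makes rule 3 impossible to satisfy; hence C.
At position 2, choosing V makes rule 3 impossible to satisfy; hence C.
At position 3, choosing A makes rule 2 impossible to satisfy; hence C.
The only consistent sequence is: C C C V C V.
Verifying each rule — rule 1 satisfied; rule 2 satisfied; rule 3 satisfied.

C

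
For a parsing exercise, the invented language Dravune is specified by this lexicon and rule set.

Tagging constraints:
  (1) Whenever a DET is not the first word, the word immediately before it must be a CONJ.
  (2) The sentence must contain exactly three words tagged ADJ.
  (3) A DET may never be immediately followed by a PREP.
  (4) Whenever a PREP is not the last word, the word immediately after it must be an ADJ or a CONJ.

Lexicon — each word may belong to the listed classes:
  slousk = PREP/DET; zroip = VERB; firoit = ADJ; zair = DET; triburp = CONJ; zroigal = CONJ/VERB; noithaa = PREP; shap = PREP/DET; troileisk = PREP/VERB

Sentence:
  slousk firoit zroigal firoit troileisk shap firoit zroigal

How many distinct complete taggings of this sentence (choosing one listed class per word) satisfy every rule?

Candidates per position — 1:slousk {PREP,DET}; 2:firoit {ADJ}; 3:zroigal {CONJ,VERB}; 4:firoit {ADJ}; 5:troileisk {PREP,VERB}; 6:shap {PREP,DET}; 7:firoit {ADJ}; 8:zroigal {CONJ,VERB}.
There are 32 candidate sequences in total.
Checking each against the rules leaves 8 sequences.
Count = 8.

8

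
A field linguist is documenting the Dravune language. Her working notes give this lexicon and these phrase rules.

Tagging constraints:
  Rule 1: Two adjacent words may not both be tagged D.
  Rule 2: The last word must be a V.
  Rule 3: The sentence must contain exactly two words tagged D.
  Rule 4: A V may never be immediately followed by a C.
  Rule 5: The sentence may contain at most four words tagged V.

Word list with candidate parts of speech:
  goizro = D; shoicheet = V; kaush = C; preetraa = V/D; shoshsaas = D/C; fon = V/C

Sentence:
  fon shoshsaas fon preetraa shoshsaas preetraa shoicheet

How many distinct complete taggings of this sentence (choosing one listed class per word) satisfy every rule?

Candidates per position — 1:fon {V,C}; 2:shoshsaas {D,C}; 3:fon {V,C}; 4:preetraa {V,D}; 5:shoshsaas {D,C}; 6:preetraa {V,D}; 7:shoicheet {V}.
There are 64 candidate sequences in total.
Checking each against the rules leaves 9 sequences.
Count = 9.

9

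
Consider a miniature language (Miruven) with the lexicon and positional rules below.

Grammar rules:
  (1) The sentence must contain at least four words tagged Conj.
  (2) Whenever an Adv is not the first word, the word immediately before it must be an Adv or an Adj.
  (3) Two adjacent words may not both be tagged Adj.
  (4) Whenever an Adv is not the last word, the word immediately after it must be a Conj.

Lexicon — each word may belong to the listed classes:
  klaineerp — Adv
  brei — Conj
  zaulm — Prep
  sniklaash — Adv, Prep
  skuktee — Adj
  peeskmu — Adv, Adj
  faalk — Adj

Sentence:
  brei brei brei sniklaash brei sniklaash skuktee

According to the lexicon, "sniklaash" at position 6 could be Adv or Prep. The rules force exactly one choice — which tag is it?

Candidates per position — 1:brei {Conj}; 2:brei {Conj}; 3:brei {Conj}; 4:sniklaash {Adv,Prep}; 5:brei {Conj}; 6:sniklaash {Adv,Prep}; 7:skuktee {Adj}.
Position 4: tagging it Adv would leave rule 2 unsatisfiable, so it must be Prep.
Position 6: tagging it Adv would leave rule 2 unsatisfiable, so it must be Prep.
So the tagging must be: Conj Conj Conj Prep Conj Prep Adj.
Check: rule 1 ✓; rule 2 ✓; rule 3 ✓; rule 4 ✓.

Prep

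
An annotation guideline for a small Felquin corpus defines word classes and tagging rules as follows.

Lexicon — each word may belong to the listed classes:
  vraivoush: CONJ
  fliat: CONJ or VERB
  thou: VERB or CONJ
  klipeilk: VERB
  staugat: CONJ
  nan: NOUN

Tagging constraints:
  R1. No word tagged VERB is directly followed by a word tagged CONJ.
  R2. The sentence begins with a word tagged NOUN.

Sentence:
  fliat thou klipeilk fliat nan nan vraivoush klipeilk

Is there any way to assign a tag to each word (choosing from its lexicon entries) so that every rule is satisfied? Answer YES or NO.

Candidates per position — 1:fliat {CONJ,VERB}; 2:thou {VERB,CONJ}; 3:klipeilk {VERB}; 4:fliat {CONJ,VERB}; 5:nan {NOUN}; 6:nan {NOUN}; 7:vraivoush {CONJ}; 8:klipeilk {VERB}.
Rule 2 cannot be satisfied by any choice of tags from the lexicon.
So there is no consistent tagging.

NO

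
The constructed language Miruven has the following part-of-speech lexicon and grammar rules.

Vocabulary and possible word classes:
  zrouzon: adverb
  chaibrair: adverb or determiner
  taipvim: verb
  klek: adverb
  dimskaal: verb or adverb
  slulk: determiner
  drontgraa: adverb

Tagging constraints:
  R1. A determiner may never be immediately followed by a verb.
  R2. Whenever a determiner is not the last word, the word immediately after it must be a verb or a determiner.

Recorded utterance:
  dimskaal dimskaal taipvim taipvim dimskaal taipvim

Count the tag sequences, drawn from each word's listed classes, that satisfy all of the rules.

Candidates per position — 1:dimskaal {verb,adverb}; 2:dimskaal {verb,adverb}; 3:taipvim {verb}; 4:taipvim {verb}; 5:dimskaal {verb,adverb}; 6:taipvim {verb}.
There are 8 candidate sequences in total.
Checking each against the rules leaves 8 sequences.
Count = 8.

8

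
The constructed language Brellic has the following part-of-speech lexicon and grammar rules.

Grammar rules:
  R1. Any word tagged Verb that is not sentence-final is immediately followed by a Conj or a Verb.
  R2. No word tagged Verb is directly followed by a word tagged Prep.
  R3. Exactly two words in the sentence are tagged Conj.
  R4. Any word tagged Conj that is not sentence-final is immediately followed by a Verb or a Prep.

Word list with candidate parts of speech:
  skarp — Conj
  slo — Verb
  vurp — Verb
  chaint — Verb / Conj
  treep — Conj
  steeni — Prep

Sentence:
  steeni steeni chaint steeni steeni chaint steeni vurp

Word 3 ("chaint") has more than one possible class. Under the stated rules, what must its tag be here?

Conj

Candidates per position — 1:steeni {Prep}; 2:steeni {Prep}; 3:chaint {Verb,Conj}; 4:steeni {Prep}; 5:steeni {Prep}; 6:chaint {Verb,Conj}; 7:steeni {Prep}; 8:vurp {Verb}.
At position 3, choosing Verb makes rule 1 impossible to satisfy; hence Conj.
At position 6, choosing Verb makes rule 1 impossible to satisfy; hence Conj.
That leaves exactly one tagging: Prep Prep Conj Prep Prep Conj Prep Verb.
Rule-by-rule: rule 1 holds; rule 2 holds; rule 3 holds; rule 4 holds.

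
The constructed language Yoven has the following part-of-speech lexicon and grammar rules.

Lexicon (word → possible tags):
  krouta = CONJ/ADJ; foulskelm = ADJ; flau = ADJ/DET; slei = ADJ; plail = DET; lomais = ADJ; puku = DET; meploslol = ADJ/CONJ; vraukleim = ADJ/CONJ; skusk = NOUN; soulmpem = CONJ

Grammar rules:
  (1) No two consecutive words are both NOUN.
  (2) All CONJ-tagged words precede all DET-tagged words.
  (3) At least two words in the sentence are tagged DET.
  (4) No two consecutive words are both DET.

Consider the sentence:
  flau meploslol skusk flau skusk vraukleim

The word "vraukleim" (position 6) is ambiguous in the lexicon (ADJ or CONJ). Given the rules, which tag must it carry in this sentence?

ADJ

Candidates per position — 1:flau {ADJ,DET}; 2:meploslol {ADJ,CONJ}; 3:skusk {NOUN}; 4:flau {ADJ,DET}; 5:skusk {NOUN}; 6:vraukleim {ADJ,CONJ}.
Position 1: tagging it ADJ would leave rule 3 unsatisfiable, so it must be DET.
Position 2: tagging it CONJ would leave rule 2 unsatisfiable, so it must be ADJ.
Position 4: tagging it ADJ would leave rule 3 unsatisfiable, so it must be DET.
Position 6: tagging it CONJ would leave rule 2 unsatisfiable, so it must be ADJ.
The only consistent sequence is: DET ADJ NOUN DET NOUN ADJ.
Verifying each rule — rule 1 ✓; rule 2 ✓; rule 3 ✓; rule 4 ✓.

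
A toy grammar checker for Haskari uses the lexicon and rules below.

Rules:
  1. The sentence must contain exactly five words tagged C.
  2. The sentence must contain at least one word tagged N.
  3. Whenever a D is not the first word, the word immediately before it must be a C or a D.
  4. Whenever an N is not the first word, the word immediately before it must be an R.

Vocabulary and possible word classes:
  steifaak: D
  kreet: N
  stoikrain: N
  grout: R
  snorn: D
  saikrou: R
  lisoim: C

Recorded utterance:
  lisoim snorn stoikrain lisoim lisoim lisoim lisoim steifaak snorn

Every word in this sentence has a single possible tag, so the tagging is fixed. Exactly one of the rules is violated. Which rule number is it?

Fixed tagging: C D N C C C C D D.
Rule check: R1 pass, R2 pass, R3 pass, R4 fail.
Only rule 4 fails.

4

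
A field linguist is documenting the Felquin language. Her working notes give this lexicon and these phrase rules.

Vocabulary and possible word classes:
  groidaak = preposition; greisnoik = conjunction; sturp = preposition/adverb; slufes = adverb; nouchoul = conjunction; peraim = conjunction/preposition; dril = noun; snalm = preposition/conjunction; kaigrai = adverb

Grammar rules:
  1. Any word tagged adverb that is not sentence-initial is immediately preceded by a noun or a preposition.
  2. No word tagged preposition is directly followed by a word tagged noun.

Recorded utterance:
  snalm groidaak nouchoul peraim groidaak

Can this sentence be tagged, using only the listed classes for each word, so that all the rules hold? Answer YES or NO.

YES

Candidates per position — 1:snalm {preposition,conjunction}; 2:groidaak {preposition}; 3:nouchoul {conjunction}; 4:peraim {conjunction,preposition}; 5:groidaak {preposition}.
One satisfying assignment: preposition preposition conjunction preposition preposition.
Checking: rule 1 satisfied; rule 2 satisfied.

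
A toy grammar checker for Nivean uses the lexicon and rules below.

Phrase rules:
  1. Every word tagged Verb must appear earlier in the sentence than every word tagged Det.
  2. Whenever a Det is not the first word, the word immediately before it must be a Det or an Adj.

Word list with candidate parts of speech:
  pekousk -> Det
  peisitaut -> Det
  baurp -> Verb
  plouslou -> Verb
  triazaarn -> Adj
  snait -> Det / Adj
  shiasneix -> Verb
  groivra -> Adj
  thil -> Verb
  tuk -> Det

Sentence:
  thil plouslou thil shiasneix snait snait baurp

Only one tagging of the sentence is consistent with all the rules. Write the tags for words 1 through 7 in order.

Verb Verb Verb Verb Adj Adj Verb

Candidates per position — 1:thil {Verb}; 2:plouslou {Verb}; 3:thil {Verb}; 4:shiasneix {Verb}; 5:snait {Det,Adj}; 6:snait {Det,Adj}; 7:baurp {Verb}.
Position 5: tagging it Det would leave rule 1 unsatisfiable, so it must be Adj.
Position 6: tagging it Det would leave rule 1 unsatisfiable, so it must be Adj.
The unique satisfying tagging is: Verb Verb Verb Verb Adj Adj Verb.
Check: rule 1 holds; rule 2 holds.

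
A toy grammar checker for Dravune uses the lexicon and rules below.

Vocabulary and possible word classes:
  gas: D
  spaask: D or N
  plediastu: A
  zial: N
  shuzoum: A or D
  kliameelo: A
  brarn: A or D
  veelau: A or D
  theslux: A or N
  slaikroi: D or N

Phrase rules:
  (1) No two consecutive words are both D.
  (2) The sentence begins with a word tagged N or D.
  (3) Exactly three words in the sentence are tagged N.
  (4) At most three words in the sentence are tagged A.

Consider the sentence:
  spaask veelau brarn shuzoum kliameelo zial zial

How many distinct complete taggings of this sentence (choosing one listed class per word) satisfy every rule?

Candidates per position — 1:spaask {D,N}; 2:veelau {A,D}; 3:brarn {A,D}; 4:shuzoum {A,D}; 5:kliameelo {A}; 6:zial {N}; 7:zial {N}.
There are 16 candidate sequences in total.
The sequences that satisfy every rule: N A A D A N N; N A D A A N N; N D A A A N N; N D A D A N N.
Count = 4.

4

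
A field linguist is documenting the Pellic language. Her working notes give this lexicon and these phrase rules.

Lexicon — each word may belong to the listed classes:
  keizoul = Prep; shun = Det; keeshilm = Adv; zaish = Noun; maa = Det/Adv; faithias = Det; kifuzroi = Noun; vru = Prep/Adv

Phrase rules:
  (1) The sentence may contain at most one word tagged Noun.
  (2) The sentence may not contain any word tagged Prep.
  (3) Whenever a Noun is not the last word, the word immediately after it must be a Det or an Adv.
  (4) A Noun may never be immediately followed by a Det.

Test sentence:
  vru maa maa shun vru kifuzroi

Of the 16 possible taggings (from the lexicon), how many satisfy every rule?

4

Candidates per position — 1:vru {Prep,Adv}; 2:maa {Det,Adv}; 3:maa {Det,Adv}; 4:shun {Det}; 5:vru {Prep,Adv}; 6:kifuzroi {Noun}.
There are 16 candidate sequences in total.
The sequences that satisfy every rule: Adv Det Det Det Adv Noun; Adv Det Adv Det Adv Noun; Adv Adv Det Det Adv Noun; Adv Adv Adv Det Adv Noun.
Count = 4.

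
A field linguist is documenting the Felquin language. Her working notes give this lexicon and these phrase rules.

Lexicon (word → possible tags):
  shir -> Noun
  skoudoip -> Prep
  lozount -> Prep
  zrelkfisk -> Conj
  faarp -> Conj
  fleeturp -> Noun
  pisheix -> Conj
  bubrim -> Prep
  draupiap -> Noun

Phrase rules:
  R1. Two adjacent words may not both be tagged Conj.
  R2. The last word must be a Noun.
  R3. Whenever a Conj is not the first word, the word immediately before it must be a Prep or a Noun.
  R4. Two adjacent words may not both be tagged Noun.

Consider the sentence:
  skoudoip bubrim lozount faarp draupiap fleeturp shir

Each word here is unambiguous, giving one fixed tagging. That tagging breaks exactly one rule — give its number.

Fixed tagging: Prep Prep Prep Conj Noun Noun Noun.
Rule check: R1 holds, R2 holds, R3 holds, R4 violated.
Only rule 4 fails.

4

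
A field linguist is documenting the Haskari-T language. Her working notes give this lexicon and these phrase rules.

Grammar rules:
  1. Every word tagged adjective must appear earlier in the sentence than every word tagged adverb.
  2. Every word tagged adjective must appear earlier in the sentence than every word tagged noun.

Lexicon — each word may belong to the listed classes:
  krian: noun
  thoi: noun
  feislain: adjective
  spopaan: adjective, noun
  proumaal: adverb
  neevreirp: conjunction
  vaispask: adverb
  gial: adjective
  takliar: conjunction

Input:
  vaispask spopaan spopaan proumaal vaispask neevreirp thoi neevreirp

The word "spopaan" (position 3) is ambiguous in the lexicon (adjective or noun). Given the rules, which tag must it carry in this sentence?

Candidates per position — 1:vaispask {adverb}; 2:spopaan {adjective,noun}; 3:spopaan {adjective,noun}; 4:proumaal {adverb}; 5:vaispask {adverb}; 6:neevreirp {conjunction}; 7:thoi {noun}; 8:neevreirp {conjunction}.
Position 2: adjective is ruled out by rule 1; that leaves noun.
Position 3: adjective is ruled out by rule 1; that leaves noun.
That leaves exactly one tagging: adverb noun noun adverb adverb conjunction noun conjunction.
Checking: rule 1 ok; rule 2 ok.

noun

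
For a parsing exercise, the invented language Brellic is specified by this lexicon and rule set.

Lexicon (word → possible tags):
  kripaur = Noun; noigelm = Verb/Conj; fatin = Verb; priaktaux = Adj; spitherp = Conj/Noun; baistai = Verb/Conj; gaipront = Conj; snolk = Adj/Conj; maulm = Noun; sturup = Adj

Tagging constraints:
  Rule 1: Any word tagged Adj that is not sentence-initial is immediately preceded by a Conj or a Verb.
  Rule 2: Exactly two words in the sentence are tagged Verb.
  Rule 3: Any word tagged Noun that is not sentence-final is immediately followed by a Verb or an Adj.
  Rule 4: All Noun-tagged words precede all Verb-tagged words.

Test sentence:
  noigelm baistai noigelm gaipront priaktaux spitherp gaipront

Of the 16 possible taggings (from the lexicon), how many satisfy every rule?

Candidates per position — 1:noigelm {Verb,Conj}; 2:baistai {Verb,Conj}; 3:noigelm {Verb,Conj}; 4:gaipront {Conj}; 5:priaktaux {Adj}; 6:spitherp {Conj,Noun}; 7:gaipront {Conj}.
There are 16 candidate sequences in total.
The sequences that satisfy every rule: Verb Verb Conj Conj Adj Conj Conj; Verb Conj Verb Conj Adj Conj Conj; Conj Verb Verb Conj Adj Conj Conj.
Count = 3.

3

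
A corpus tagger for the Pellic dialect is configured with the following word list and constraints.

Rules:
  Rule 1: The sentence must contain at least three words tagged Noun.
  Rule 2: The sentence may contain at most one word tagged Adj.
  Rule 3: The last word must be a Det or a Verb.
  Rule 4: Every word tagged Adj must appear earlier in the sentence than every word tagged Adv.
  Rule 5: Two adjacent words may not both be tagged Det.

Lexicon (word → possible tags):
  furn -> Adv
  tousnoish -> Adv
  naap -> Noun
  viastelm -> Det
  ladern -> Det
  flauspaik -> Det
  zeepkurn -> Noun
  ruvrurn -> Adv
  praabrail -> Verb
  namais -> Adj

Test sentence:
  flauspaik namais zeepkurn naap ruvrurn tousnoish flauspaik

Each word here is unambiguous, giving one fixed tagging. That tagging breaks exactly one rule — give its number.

1

Fixed tagging: Det Adj Noun Noun Adv Adv Det.
Rule check: R1 violated, R2 holds, R3 holds, R4 holds, R5 holds.
Only rule 1 fails.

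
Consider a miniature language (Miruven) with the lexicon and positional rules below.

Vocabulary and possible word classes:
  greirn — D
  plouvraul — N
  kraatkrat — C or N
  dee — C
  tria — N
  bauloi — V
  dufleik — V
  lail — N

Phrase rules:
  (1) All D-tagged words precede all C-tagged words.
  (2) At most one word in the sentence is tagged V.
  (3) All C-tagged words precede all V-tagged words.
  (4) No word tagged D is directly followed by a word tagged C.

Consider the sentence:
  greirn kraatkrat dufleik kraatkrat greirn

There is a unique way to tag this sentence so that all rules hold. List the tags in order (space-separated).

Candidates per position — 1:greirn {D}; 2:kraatkrat {C,N}; 3:dufleik {V}; 4:kraatkrat {C,N}; 5:greirn {D}.
Word 2 cannot be C — rule 1 would then fail for every completion. It is N.
Word 4 cannot be C — rule 1 would then fail for every completion. It is N.
The only consistent sequence is: D N V N D.
Check: rule 1 holds; rule 2 holds; rule 3 holds; rule 4 holds.

D N V N D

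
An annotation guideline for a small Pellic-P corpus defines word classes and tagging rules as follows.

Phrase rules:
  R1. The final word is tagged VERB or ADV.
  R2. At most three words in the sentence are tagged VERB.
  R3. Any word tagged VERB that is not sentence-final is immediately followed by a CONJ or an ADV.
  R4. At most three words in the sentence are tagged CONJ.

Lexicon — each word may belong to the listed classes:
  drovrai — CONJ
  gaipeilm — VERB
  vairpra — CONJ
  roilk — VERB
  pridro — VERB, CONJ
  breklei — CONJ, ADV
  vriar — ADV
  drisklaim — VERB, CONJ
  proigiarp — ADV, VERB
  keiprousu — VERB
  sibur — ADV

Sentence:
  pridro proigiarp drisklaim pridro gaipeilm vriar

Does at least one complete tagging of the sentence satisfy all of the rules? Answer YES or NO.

Candidates per position — 1:pridro {VERB,CONJ}; 2:proigiarp {ADV,VERB}; 3:drisklaim {VERB,CONJ}; 4:pridro {VERB,CONJ}; 5:gaipeilm {VERB}; 6:vriar {ADV}.
One satisfying assignment: CONJ VERB CONJ CONJ VERB ADV.
Verifying each rule — rule 1 ok; rule 2 ok; rule 3 ok; rule 4 ok.

YES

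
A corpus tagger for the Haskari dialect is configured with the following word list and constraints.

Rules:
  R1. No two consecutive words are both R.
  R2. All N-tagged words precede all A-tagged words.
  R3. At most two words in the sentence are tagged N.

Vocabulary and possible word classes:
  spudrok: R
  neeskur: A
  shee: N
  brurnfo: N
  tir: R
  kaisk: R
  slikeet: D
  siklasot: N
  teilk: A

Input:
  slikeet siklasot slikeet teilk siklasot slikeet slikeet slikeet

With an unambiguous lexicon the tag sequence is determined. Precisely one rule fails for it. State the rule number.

Fixed tagging: D N D A N D D D.
Rule check: R1 pass, R2 fail, R3 pass.
Only rule 2 fails.

2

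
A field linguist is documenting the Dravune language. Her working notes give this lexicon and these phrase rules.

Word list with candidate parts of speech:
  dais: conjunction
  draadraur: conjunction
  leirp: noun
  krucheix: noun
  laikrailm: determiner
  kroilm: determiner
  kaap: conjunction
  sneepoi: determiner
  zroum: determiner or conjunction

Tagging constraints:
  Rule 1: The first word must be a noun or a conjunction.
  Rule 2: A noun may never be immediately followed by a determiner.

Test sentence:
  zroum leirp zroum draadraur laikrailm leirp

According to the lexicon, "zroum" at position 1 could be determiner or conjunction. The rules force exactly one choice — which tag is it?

Candidates per position — 1:zroum {determiner,conjunction}; 2:leirp {noun}; 3:zroum {determiner,conjunction}; 4:draadraur {conjunction}; 5:laikrailm {determiner}; 6:leirp {noun}.
Word 1 cannot be determiner — rule 1 would then fail for every completion. It is conjunction.
Word 3 cannot be determiner — rule 2 would then fail for every completion. It is conjunction.
So the tagging must be: conjunction noun conjunction conjunction determiner noun.
Check: rule 1 satisfied; rule 2 satisfied.

conjunction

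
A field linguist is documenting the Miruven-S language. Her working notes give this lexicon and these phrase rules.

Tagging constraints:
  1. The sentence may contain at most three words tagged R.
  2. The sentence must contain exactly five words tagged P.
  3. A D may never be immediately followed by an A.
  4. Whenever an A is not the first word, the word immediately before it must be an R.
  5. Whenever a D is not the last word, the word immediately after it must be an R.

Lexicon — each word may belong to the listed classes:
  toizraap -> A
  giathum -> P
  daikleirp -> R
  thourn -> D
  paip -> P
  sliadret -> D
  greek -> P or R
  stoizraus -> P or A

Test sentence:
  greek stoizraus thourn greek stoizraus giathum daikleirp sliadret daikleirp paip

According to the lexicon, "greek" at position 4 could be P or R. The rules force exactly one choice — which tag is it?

R

Candidates per position — 1:greek {P,R}; 2:stoizraus {P,A}; 3:thourn {D}; 4:greek {P,R}; 5:stoizraus {P,A}; 6:giathum {P}; 7:daikleirp {R}; 8:sliadret {D}; 9:daikleirp {R}; 10:paip {P}.
At position 4, choosing P makes rule 5 impossible to satisfy; hence R.
At position 5, choosing A makes rule 2 impossible to satisfy; hence P.
At position 1, choosing R makes rule 1 impossible to satisfy; hence P.
At position 2, choosing A makes rule 2 impossible to satisfy; hence P.
The unique satisfying tagging is: P P D R P P R D R P.
Verifying each rule — rule 1 satisfied; rule 2 satisfied; rule 3 satisfied; rule 4 satisfied; rule 5 satisfied.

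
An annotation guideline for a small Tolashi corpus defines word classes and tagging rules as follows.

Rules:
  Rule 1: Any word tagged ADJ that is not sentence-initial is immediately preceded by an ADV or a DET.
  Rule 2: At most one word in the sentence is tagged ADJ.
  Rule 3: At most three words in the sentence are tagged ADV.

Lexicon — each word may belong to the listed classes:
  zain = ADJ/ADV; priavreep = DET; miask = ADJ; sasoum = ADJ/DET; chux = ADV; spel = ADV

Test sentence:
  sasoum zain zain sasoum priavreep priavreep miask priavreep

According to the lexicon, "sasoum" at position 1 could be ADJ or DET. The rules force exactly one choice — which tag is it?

DET

Candidates per position — 1:sasoum {ADJ,DET}; 2:zain {ADJ,ADV}; 3:zain {ADJ,ADV}; 4:sasoum {ADJ,DET}; 5:priavreep {DET}; 6:priavreep {DET}; 7:miask {ADJ}; 8:priavreep {DET}.
Position 1: ADJ is ruled out by rule 2; that leaves DET.
Position 2: ADJ is ruled out by rule 2; that leaves ADV.
Position 3: ADJ is ruled out by rule 2; that leaves ADV.
Position 4: ADJ is ruled out by rule 2; that leaves DET.
That leaves exactly one tagging: DET ADV ADV DET DET DET ADJ DET.
Checking: rule 1 ✓; rule 2 ✓; rule 3 ✓.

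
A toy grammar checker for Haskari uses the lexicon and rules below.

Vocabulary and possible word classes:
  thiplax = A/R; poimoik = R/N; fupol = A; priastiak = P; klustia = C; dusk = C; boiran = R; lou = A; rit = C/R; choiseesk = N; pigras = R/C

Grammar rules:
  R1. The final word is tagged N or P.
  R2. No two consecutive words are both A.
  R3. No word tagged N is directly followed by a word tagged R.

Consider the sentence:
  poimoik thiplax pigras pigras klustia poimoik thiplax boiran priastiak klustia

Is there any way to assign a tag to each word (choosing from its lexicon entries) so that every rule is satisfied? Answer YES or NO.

Candidates per position — 1:poimoik {R,N}; 2:thiplax {A,R}; 3:pigras {R,C}; 4:pigras {R,C}; 5:klustia {C}; 6:poimoik {R,N}; 7:thiplax {A,R}; 8:boiran {R}; 9:priastiak {P}; 10:klustia {C}.
Rule 1 cannot be satisfied by any choice of tags from the lexicon.
So there is no consistent tagging.

NO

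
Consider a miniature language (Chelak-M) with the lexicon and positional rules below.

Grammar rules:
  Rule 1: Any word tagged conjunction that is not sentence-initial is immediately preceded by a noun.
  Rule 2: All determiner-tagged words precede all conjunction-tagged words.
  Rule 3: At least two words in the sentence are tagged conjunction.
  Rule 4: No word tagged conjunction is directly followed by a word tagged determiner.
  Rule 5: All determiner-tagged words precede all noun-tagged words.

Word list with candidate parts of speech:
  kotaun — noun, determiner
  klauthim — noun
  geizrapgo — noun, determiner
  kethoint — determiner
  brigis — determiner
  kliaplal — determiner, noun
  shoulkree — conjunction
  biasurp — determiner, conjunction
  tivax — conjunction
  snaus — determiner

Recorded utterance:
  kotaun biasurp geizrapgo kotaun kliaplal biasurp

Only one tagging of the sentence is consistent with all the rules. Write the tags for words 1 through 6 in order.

noun conjunction noun noun noun conjunction

Candidates per position — 1:kotaun {noun,determiner}; 2:biasurp {determiner,conjunction}; 3:geizrapgo {noun,determiner}; 4:kotaun {noun,determiner}; 5:kliaplal {determiner,noun}; 6:biasurp {determiner,conjunction}.
At position 2, choosing determiner makes rule 3 impossible to satisfy; hence conjunction.
At position 3, choosing determiner makes rule 2 impossible to satisfy; hence noun.
At position 4, choosing determiner makes rule 2 impossible to satisfy; hence noun.
At position 5, choosing determiner makes rule 2 impossible to satisfy; hence noun.
At position 6, choosing determiner makes rule 2 impossible to satisfy; hence conjunction.
At position 1, choosing determiner makes rule 1 impossible to satisfy; hence noun.
The only consistent sequence is: noun conjunction noun noun noun conjunction.
Rule-by-rule: rule 1 ok; rule 2 ok; rule 3 ok; rule 4 ok; rule 5 ok.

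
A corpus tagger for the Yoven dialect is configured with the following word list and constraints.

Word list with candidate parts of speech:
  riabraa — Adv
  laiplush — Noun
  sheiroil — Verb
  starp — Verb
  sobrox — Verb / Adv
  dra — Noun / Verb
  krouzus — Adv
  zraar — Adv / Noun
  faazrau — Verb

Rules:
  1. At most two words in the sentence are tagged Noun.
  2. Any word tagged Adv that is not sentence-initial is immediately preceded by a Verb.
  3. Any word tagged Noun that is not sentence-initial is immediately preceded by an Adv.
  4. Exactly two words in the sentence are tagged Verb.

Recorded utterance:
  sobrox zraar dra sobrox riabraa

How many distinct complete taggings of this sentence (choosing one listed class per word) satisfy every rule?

Candidates per position — 1:sobrox {Verb,Adv}; 2:zraar {Adv,Noun}; 3:dra {Noun,Verb}; 4:sobrox {Verb,Adv}; 5:riabraa {Adv}.
There are 16 candidate sequences in total.
The sequences that satisfy every rule: Verb Adv Noun Verb Adv; Adv Noun Verb Verb Adv.
Count = 2.

2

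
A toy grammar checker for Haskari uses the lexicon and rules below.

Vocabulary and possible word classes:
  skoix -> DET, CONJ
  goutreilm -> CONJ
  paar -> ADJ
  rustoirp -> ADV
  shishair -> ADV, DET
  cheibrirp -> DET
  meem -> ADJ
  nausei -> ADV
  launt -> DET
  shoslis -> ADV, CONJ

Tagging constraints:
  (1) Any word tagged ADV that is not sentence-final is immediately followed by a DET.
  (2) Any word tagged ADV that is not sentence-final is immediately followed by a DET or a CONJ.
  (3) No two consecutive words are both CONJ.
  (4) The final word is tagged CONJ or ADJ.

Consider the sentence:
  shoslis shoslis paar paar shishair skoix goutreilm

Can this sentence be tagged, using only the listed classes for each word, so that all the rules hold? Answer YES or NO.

NO

Candidates per position — 1:shoslis {ADV,CONJ}; 2:shoslis {ADV,CONJ}; 3:paar {ADJ}; 4:paar {ADJ}; 5:shishair {ADV,DET}; 6:skoix {DET,CONJ}; 7:goutreilm {CONJ}.
Every candidate sequence violates at least one rule; no consistent tagging exists.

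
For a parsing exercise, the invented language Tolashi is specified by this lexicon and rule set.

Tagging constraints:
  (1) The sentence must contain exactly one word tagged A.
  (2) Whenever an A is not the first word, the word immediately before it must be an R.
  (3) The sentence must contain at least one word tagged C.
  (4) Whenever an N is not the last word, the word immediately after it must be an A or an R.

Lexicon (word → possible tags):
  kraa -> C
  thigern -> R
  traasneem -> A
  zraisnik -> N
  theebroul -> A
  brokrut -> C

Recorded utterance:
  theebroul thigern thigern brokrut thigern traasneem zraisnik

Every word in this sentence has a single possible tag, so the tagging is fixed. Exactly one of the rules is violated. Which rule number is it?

Fixed tagging: A R R C R A N.
Checking each rule: R1 violated, R2 holds, R3 holds, R4 holds.
Only rule 1 fails.

1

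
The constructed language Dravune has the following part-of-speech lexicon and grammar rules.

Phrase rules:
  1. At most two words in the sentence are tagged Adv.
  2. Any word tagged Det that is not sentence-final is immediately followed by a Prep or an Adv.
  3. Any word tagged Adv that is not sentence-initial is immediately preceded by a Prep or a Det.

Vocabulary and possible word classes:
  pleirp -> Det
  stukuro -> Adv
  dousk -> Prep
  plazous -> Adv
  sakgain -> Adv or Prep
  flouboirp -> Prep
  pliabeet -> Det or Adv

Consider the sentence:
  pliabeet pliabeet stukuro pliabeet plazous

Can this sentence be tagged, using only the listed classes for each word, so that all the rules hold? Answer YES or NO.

NO

Candidates per position — 1:pliabeet {Det,Adv}; 2:pliabeet {Det,Adv}; 3:stukuro {Adv}; 4:pliabeet {Det,Adv}; 5:plazous {Adv}.
Every candidate sequence violates at least one rule; no consistent tagging exists.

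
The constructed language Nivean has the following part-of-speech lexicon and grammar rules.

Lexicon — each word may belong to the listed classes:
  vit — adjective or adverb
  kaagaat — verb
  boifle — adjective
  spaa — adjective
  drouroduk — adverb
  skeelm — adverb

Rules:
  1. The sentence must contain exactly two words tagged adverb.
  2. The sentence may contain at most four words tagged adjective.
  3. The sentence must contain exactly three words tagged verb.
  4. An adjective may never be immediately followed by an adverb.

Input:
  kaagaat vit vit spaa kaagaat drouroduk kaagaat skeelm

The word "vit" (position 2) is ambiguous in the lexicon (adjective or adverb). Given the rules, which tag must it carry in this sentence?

Candidates per position — 1:kaagaat {verb}; 2:vit {adjective,adverb}; 3:vit {adjective,adverb}; 4:spaa {adjective}; 5:kaagaat {verb}; 6:drouroduk {adverb}; 7:kaagaat {verb}; 8:skeelm {adverb}.
If word 2 were adverb, no tagging could satisfy rule 1; so word 2 is adjective.
If word 3 were adverb, no tagging could satisfy rule 1; so word 3 is adjective.
The only consistent sequence is: verb adjective adjective adjective verb adverb verb adverb.
Rule-by-rule: rule 1 holds; rule 2 holds; rule 3 holds; rule 4 holds.

adjective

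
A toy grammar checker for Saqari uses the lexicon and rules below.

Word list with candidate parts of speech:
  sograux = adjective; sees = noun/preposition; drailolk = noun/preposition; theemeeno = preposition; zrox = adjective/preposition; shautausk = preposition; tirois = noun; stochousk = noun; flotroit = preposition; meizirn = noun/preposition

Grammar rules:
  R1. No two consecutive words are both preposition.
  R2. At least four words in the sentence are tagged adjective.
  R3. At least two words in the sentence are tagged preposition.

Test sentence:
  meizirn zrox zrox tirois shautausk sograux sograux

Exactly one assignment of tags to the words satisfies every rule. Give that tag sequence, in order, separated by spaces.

preposition adjective adjective noun preposition adjective adjective

Candidates per position — 1:meizirn {noun,preposition}; 2:zrox {adjective,preposition}; 3:zrox {adjective,preposition}; 4:tirois {noun}; 5:shautausk {preposition}; 6:sograux {adjective}; 7:sograux {adjective}.
Position 2: preposition is ruled out by rule 2; that leaves adjective.
Position 3: preposition is ruled out by rule 2; that leaves adjective.
Position 1: noun is ruled out by rule 3; that leaves preposition.
So the tagging must be: preposition adjective adjective noun preposition adjective adjective.
Check: rule 1 ✓; rule 2 ✓; rule 3 ✓.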